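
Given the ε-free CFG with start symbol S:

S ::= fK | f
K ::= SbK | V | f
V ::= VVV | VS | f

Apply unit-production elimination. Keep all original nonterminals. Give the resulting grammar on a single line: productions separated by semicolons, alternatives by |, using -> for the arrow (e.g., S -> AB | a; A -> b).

S -> f | fK; K -> f | VS | SbK | VVV; V -> f | VS | VVV

Unit productions: K->V.
Unit pairs (A ⇒* B via units): (K,V).
S: inherits non-unit rules of {S} → f | fK.
K: inherits non-unit rules of {K, V} → SbK | VS | VVV | f.
V: inherits non-unit rules of {V} → VS | VVV | f.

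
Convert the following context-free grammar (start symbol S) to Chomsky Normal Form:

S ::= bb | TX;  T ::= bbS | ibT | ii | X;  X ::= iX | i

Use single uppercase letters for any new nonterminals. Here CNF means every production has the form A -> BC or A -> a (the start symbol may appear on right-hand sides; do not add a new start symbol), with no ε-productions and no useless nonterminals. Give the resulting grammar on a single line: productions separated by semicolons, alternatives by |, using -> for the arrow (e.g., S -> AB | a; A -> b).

No ε-productions.
After unit-elimination: S -> TX | bb; T -> i | iX | ii | bbS | ibT; X -> i | iX.
TERM: introduce A -> b, B -> i and substitute in every rule of length ≥2.
BIN: T -> AAS becomes T -> AC, C -> AS; T -> BAT becomes T -> BD, D -> AT.

S -> AA | TX; A -> b; B -> i; C -> AS; D -> AT; T -> i | AC | BB | BD | BX; X -> i | BX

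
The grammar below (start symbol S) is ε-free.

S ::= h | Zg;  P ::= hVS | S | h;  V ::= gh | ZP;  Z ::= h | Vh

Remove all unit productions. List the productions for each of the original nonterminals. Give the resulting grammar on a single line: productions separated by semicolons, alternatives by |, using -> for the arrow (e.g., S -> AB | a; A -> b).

Unit productions: P->S.
Unit pairs (A ⇒* B via units): (P,S).
S: inherits non-unit rules of {S} → Zg | h.
P: inherits non-unit rules of {P, S} → Zg | h | hVS.
V: inherits non-unit rules of {V} → ZP | gh.
Z: inherits non-unit rules of {Z} → Vh | h.

S -> h | Zg; P -> h | Zg | hVS; V -> ZP | gh; Z -> h | Vh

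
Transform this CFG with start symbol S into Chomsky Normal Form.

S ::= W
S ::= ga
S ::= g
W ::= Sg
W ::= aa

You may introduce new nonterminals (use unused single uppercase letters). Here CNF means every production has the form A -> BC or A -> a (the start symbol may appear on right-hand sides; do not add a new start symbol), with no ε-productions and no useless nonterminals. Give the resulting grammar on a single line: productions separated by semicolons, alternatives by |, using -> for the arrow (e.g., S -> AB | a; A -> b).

S -> g | AB | BB | SA; A -> g; B -> a

No ε-productions.
After unit-elimination: S -> g | Sg | aa | ga; W -> Sg | aa.
TERM: introduce B -> a, A -> g and substitute in every rule of length ≥2.
Drop unreachable/unproductive: W.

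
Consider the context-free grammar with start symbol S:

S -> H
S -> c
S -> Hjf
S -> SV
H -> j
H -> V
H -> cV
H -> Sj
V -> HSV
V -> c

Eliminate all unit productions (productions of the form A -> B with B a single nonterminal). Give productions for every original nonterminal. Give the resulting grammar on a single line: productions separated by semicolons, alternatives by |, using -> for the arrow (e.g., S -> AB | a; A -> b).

Unit productions: H->V, S->H.
Unit pairs (A ⇒* B via units): (H,V), (S,H), (S,V).
S: inherits non-unit rules of {H, S, V} → HSV | Hjf | SV | Sj | c | cV | j.
H: inherits non-unit rules of {H, V} → HSV | Sj | c | cV | j.
V: inherits non-unit rules of {V} → HSV | c.

S -> c | j | SV | Sj | cV | HSV | Hjf; H -> c | j | Sj | cV | HSV; V -> c | HSV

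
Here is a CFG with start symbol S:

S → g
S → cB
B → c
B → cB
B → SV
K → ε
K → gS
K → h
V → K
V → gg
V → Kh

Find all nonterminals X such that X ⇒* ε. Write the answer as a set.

Directly nullable (have an ε-rule): {K}.
V is nullable via V -> K (every symbol on the right is already known nullable).
Not nullable: B, S — each has a terminal in every rule's right-hand side or depends on a non-nullable symbol.

{K, V}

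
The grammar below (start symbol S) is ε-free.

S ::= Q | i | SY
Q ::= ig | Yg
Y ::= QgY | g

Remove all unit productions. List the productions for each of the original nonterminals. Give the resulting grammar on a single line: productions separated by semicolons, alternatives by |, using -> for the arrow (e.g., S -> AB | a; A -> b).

Unit productions: S->Q.
Unit pairs (A ⇒* B via units): (S,Q).
S: inherits non-unit rules of {Q, S} → SY | Yg | i | ig.
Q: inherits non-unit rules of {Q} → Yg | ig.
Y: inherits non-unit rules of {Y} → QgY | g.

S -> i | SY | Yg | ig; Q -> Yg | ig; Y -> g | QgY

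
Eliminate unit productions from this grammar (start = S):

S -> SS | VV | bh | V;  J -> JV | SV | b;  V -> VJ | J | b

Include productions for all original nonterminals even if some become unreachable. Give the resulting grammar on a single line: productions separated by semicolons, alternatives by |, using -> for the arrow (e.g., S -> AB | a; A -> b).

S -> b | JV | SS | SV | VJ | VV | bh; J -> b | JV | SV; V -> b | JV | SV | VJ

Unit productions: S->V, V->J.
Unit pairs (A ⇒* B via units): (S,J), (S,V), (V,J).
S: inherits non-unit rules of {J, S, V} → JV | SS | SV | VJ | VV | b | bh.
J: inherits non-unit rules of {J} → JV | SV | b.
V: inherits non-unit rules of {J, V} → JV | SV | VJ | b.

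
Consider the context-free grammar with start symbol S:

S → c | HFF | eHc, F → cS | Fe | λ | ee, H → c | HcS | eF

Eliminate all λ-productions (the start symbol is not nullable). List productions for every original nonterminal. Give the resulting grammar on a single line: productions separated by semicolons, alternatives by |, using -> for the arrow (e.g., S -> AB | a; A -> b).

S -> H | c | HF | HFF | eHc; F -> e | Fe | cS | ee; H -> c | e | eF | HcS

Nullable set: {F}.
S -> HFF: F, F nullable, giving H | HF | HFF.
Drop F -> λ.
F -> Fe: F nullable, giving Fe | e.
H -> eF: F nullable, giving e | eF.
Unchanged (no nullable symbols): S -> c; S -> eHc; F -> cS; F -> ee; H -> HcS; H -> c.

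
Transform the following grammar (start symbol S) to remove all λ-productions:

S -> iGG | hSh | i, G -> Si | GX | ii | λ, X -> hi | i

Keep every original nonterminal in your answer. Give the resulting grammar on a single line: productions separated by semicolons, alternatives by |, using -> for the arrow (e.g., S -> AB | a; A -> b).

S -> i | iG | hSh | iGG; G -> X | GX | Si | ii; X -> i | hi

Nullable set: {G}.
S -> iGG: G, G nullable, giving i | iG | iGG.
Drop G -> λ.
G -> GX: G nullable, giving GX | X.
Unchanged (no nullable symbols): S -> hSh; S -> i; G -> Si; G -> ii; X -> hi; X -> i.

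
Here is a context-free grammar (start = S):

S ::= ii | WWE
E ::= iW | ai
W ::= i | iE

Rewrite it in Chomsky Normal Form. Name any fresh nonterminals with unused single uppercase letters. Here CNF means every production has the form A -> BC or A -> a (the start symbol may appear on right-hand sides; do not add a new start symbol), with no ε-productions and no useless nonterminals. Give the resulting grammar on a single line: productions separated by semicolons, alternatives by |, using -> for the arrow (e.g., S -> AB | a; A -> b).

No ε-productions.
No unit productions to eliminate.
TERM: introduce A -> a, B -> i and substitute in every rule of length ≥2.
BIN: S -> WWE becomes S -> WC, C -> WE.

S -> BB | WC; A -> a; B -> i; C -> WE; E -> AB | BW; W -> i | BE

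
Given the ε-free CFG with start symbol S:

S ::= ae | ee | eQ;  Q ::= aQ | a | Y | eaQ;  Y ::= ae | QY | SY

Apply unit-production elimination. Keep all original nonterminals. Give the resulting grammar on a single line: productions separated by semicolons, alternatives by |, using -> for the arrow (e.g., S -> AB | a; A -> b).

Unit productions: Q->Y.
Unit pairs (A ⇒* B via units): (Q,Y).
S: inherits non-unit rules of {S} → ae | eQ | ee.
Q: inherits non-unit rules of {Q, Y} → QY | SY | a | aQ | ae | eaQ.
Y: inherits non-unit rules of {Y} → QY | SY | ae.

S -> ae | eQ | ee; Q -> a | QY | SY | aQ | ae | eaQ; Y -> QY | SY | ae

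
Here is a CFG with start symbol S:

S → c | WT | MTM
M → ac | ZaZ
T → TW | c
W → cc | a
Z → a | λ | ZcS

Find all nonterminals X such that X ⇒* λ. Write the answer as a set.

{Z}

Directly nullable (have an ε-rule): {Z}.
Not nullable: M, S, T, W — each has a terminal in every rule's right-hand side or depends on a non-nullable symbol.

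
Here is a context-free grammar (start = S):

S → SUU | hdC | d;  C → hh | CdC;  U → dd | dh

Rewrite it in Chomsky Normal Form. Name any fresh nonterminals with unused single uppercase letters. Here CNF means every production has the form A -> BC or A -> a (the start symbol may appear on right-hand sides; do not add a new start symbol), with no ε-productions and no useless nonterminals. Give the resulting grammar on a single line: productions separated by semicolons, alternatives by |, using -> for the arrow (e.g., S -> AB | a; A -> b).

No ε-productions.
No unit productions to eliminate.
TERM: introduce A -> d, B -> h and substitute in every rule of length ≥2.
BIN: C -> CAC becomes C -> CD, D -> AC; S -> BAC becomes S -> BE, E -> AC; S -> SUU becomes S -> SF, F -> UU.

S -> d | BE | SF; A -> d; B -> h; C -> BB | CD; D -> AC; E -> AC; F -> UU; U -> AA | AB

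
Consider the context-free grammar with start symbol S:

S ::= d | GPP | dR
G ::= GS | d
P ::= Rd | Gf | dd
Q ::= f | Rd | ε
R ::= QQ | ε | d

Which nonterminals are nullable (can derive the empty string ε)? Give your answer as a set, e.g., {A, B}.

{Q, R}

Directly nullable (have an ε-rule): {Q, R}.
Not nullable: G, P, S — each has a terminal in every rule's right-hand side or depends on a non-nullable symbol.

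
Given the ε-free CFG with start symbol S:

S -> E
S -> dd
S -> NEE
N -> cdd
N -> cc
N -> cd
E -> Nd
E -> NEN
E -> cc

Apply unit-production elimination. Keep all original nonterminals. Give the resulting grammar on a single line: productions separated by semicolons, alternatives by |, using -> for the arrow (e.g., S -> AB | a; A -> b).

S -> Nd | cc | dd | NEE | NEN; E -> Nd | cc | NEN; N -> cc | cd | cdd

Unit productions: S->E.
Unit pairs (A ⇒* B via units): (S,E).
S: inherits non-unit rules of {E, S} → NEE | NEN | Nd | cc | dd.
E: inherits non-unit rules of {E} → NEN | Nd | cc.
N: inherits non-unit rules of {N} → cc | cd | cdd.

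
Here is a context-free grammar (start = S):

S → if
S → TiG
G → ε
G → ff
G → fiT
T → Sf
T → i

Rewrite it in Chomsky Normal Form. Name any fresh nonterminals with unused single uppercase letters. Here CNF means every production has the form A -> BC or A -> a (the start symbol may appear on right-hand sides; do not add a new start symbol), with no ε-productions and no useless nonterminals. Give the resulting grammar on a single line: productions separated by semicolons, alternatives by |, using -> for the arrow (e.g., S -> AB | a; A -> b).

S -> BA | TB | TD; A -> f; B -> i; C -> BT; D -> BG; G -> AA | AC; T -> i | SA

Nullable: {G}; after ε-elimination: S -> Ti | if | TiG; G -> ff | fiT; T -> i | Sf.
No unit productions to eliminate.
TERM: introduce A -> f, B -> i and substitute in every rule of length ≥2.
BIN: G -> ABT becomes G -> AC, C -> BT; S -> TBG becomes S -> TD, D -> BG.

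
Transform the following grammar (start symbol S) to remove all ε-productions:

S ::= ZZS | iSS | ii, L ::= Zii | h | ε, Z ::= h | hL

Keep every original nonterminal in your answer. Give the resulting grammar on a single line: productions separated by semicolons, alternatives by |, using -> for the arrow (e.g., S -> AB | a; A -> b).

S -> ii | ZZS | iSS; L -> h | Zii; Z -> h | hL

Nullable set: {L}.
Drop L -> ε.
Z -> hL: L nullable, giving h | hL.
Unchanged (no nullable symbols): S -> ZZS; S -> iSS; S -> ii; L -> Zii; L -> h; Z -> h.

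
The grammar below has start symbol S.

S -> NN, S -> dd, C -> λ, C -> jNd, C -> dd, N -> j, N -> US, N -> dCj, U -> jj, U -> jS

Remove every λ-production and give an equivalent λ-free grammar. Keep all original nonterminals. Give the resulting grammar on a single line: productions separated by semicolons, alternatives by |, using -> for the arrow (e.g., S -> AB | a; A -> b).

S -> NN | dd; C -> dd | jNd; N -> j | US | dj | dCj; U -> jS | jj

Nullable set: {C}.
Drop C -> λ.
N -> dCj: C nullable, giving dCj | dj.
Unchanged (no nullable symbols): S -> NN; S -> dd; C -> dd; C -> jNd; N -> US; N -> j; U -> jS; U -> jj.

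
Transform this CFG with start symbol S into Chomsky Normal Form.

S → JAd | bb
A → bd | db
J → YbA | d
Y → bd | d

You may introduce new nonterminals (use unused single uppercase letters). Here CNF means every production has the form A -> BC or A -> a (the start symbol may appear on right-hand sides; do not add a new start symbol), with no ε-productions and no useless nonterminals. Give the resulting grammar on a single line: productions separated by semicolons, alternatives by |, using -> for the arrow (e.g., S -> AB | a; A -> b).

No ε-productions.
No unit productions to eliminate.
TERM: introduce B -> b, C -> d and substitute in every rule of length ≥2.
BIN: J -> YBA becomes J -> YD, D -> BA; S -> JAC becomes S -> JE, E -> AC.

S -> BB | JE; A -> BC | CB; B -> b; C -> d; D -> BA; E -> AC; J -> d | YD; Y -> d | BC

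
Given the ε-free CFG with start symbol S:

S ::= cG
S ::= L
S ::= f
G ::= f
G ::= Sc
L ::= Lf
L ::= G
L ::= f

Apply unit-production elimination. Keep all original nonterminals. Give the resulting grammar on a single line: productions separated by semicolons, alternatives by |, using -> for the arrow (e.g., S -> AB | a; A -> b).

S -> f | Lf | Sc | cG; G -> f | Sc; L -> f | Lf | Sc

Unit productions: L->G, S->L.
Unit pairs (A ⇒* B via units): (L,G), (S,G), (S,L).
S: inherits non-unit rules of {G, L, S} → Lf | Sc | cG | f.
G: inherits non-unit rules of {G} → Sc | f.
L: inherits non-unit rules of {G, L} → Lf | Sc | f.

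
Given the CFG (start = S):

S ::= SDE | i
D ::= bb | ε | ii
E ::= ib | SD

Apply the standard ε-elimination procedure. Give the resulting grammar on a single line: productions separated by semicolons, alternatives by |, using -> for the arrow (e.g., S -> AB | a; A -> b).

Nullable set: {D}.
S -> SDE: D nullable, giving SDE | SE.
Drop D -> ε.
E -> SD: D nullable, giving S | SD.
Unchanged (no nullable symbols): S -> i; D -> bb; D -> ii; E -> ib.

S -> i | SE | SDE; D -> bb | ii; E -> S | SD | ib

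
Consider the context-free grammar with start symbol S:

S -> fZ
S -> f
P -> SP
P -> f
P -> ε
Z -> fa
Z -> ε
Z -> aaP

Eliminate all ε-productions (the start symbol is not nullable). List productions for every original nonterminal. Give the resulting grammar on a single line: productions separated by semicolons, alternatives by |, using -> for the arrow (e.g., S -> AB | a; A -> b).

Nullable set: {P, Z}.
S -> fZ: Z nullable, giving f | fZ.
Drop P -> ε.
P -> SP: P nullable, giving S | SP.
Drop Z -> ε.
Z -> aaP: P nullable, giving aa | aaP.
Unchanged (no nullable symbols): S -> f; P -> f; Z -> fa.

S -> f | fZ; P -> S | f | SP; Z -> aa | fa | aaP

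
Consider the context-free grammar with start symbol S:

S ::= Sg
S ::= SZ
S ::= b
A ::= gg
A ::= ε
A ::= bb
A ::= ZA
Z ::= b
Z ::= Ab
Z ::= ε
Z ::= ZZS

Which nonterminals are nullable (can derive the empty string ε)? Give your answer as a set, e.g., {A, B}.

{A, Z}

Directly nullable (have an ε-rule): {A, Z}.
Not nullable: S — each has a terminal in every rule's right-hand side or depends on a non-nullable symbol.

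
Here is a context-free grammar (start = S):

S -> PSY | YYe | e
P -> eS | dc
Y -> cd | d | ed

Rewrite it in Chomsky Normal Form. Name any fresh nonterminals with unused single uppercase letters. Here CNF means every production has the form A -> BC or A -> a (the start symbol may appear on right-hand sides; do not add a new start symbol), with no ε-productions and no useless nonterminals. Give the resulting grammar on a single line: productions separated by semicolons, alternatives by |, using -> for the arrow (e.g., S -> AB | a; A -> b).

S -> e | PD | YE; A -> d; B -> c; C -> e; D -> SY; E -> YC; P -> AB | CS; Y -> d | BA | CA

No ε-productions.
No unit productions to eliminate.
TERM: introduce B -> c, A -> d, C -> e and substitute in every rule of length ≥2.
BIN: S -> PSY becomes S -> PD, D -> SY; S -> YYC becomes S -> YE, E -> YC.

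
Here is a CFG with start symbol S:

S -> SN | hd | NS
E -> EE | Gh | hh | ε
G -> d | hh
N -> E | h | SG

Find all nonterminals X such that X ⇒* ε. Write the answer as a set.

{E, N}

Directly nullable (have an ε-rule): {E}.
N is nullable via N -> E (every symbol on the right is already known nullable).
Not nullable: G, S — each has a terminal in every rule's right-hand side or depends on a non-nullable symbol.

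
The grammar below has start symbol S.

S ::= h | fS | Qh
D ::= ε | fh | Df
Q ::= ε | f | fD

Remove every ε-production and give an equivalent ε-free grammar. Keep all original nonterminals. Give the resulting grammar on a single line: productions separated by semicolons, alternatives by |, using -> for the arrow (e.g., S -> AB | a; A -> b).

Nullable set: {D, Q}.
S -> Qh: Q nullable, giving Qh | h.
Drop D -> ε.
D -> Df: D nullable, giving Df | f.
Drop Q -> ε.
Q -> fD: D nullable, giving f | fD.
Unchanged (no nullable symbols): S -> fS; S -> h; D -> fh; Q -> f.

S -> h | Qh | fS; D -> f | Df | fh; Q -> f | fD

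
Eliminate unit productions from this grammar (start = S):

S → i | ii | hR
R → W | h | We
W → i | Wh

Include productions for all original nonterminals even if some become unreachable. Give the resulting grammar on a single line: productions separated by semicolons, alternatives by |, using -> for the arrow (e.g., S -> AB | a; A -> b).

S -> i | hR | ii; R -> h | i | We | Wh; W -> i | Wh

Unit productions: R->W.
Unit pairs (A ⇒* B via units): (R,W).
S: inherits non-unit rules of {S} → hR | i | ii.
R: inherits non-unit rules of {R, W} → We | Wh | h | i.
W: inherits non-unit rules of {W} → Wh | i.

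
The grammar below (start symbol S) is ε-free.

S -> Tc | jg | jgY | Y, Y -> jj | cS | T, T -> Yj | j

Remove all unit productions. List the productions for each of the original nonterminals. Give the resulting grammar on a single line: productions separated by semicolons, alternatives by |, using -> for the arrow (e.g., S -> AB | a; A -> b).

S -> j | Tc | Yj | cS | jg | jj | jgY; T -> j | Yj; Y -> j | Yj | cS | jj

Unit productions: S->Y, Y->T.
Unit pairs (A ⇒* B via units): (S,T), (S,Y), (Y,T).
S: inherits non-unit rules of {S, T, Y} → Tc | Yj | cS | j | jg | jgY | jj.
T: inherits non-unit rules of {T} → Yj | j.
Y: inherits non-unit rules of {T, Y} → Yj | cS | j | jj.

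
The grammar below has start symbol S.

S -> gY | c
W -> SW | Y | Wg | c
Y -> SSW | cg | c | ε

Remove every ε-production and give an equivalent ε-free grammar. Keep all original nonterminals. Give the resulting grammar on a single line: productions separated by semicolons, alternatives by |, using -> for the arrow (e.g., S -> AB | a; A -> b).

S -> c | g | gY; W -> S | Y | c | g | SW | Wg; Y -> c | SS | cg | SSW

Nullable set: {W, Y}.
S -> gY: Y nullable, giving g | gY.
W -> SW: W nullable, giving S | SW.
W -> Wg: W nullable, giving Wg | g.
W -> Y: Y nullable, giving Y.
Drop Y -> ε.
Y -> SSW: W nullable, giving SS | SSW.
Unchanged (no nullable symbols): S -> c; W -> c; Y -> c; Y -> cg.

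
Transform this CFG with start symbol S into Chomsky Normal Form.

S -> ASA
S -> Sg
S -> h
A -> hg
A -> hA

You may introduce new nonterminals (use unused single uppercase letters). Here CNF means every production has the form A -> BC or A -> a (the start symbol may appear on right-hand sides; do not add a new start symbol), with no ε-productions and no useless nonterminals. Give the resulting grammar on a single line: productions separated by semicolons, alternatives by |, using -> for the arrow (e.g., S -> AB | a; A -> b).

No ε-productions.
No unit productions to eliminate.
TERM: introduce C -> g, B -> h and substitute in every rule of length ≥2.
BIN: S -> ASA becomes S -> AD, D -> SA.

S -> h | AD | SC; A -> BA | BC; B -> h; C -> g; D -> SA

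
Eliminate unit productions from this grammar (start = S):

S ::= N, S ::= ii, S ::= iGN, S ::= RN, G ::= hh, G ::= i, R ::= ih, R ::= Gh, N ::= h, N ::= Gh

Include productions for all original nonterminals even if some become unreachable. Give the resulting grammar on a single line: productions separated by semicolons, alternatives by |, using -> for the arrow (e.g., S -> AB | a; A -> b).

S -> h | Gh | RN | ii | iGN; G -> i | hh; N -> h | Gh; R -> Gh | ih

Unit productions: S->N.
Unit pairs (A ⇒* B via units): (S,N).
S: inherits non-unit rules of {N, S} → Gh | RN | h | iGN | ii.
G: inherits non-unit rules of {G} → hh | i.
N: inherits non-unit rules of {N} → Gh | h.
R: inherits non-unit rules of {R} → Gh | ih.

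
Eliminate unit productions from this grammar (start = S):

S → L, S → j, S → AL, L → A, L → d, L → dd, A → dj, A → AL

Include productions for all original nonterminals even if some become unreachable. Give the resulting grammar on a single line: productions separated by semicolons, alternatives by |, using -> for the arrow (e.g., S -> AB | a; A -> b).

S -> d | j | AL | dd | dj; A -> AL | dj; L -> d | AL | dd | dj

Unit productions: L->A, S->L.
Unit pairs (A ⇒* B via units): (L,A), (S,A), (S,L).
S: inherits non-unit rules of {A, L, S} → AL | d | dd | dj | j.
A: inherits non-unit rules of {A} → AL | dj.
L: inherits non-unit rules of {A, L} → AL | d | dd | dj.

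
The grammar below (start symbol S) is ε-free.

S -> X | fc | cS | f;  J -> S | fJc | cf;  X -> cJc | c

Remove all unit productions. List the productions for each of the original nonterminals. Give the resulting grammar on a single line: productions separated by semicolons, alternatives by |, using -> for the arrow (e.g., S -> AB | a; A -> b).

S -> c | f | cS | fc | cJc; J -> c | f | cS | cf | fc | cJc | fJc; X -> c | cJc

Unit productions: J->S, S->X.
Unit pairs (A ⇒* B via units): (J,S), (J,X), (S,X).
S: inherits non-unit rules of {S, X} → c | cJc | cS | f | fc.
J: inherits non-unit rules of {J, S, X} → c | cJc | cS | cf | f | fJc | fc.
X: inherits non-unit rules of {X} → c | cJc.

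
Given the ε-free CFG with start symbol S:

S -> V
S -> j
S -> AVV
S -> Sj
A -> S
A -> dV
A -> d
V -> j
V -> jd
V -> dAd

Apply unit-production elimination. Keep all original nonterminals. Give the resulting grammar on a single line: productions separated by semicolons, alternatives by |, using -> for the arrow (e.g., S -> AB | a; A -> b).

S -> j | Sj | jd | AVV | dAd; A -> d | j | Sj | dV | jd | AVV | dAd; V -> j | jd | dAd

Unit productions: A->S, S->V.
Unit pairs (A ⇒* B via units): (A,S), (A,V), (S,V).
S: inherits non-unit rules of {S, V} → AVV | Sj | dAd | j | jd.
A: inherits non-unit rules of {A, S, V} → AVV | Sj | d | dAd | dV | j | jd.
V: inherits non-unit rules of {V} → dAd | j | jd.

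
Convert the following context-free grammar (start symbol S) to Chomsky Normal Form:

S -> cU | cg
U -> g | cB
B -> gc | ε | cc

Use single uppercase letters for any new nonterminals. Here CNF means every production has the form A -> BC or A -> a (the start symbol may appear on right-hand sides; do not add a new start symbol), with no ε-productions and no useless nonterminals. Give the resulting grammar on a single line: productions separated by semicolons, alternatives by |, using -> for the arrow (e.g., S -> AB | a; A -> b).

S -> AC | AU; A -> c; B -> AA | CA; C -> g; U -> c | g | AB

Nullable: {B}; after ε-elimination: S -> cU | cg; B -> cc | gc; U -> c | g | cB.
No unit productions to eliminate.
TERM: introduce A -> c, C -> g and substitute in every rule of length ≥2.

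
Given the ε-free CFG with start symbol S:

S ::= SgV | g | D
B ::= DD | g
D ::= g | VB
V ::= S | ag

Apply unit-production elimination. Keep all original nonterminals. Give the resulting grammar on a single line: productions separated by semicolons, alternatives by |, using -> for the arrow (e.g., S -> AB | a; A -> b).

Unit productions: S->D, V->S.
Unit pairs (A ⇒* B via units): (S,D), (V,D), (V,S).
S: inherits non-unit rules of {D, S} → SgV | VB | g.
B: inherits non-unit rules of {B} → DD | g.
D: inherits non-unit rules of {D} → VB | g.
V: inherits non-unit rules of {D, S, V} → SgV | VB | ag | g.

S -> g | VB | SgV; B -> g | DD; D -> g | VB; V -> g | VB | ag | SgV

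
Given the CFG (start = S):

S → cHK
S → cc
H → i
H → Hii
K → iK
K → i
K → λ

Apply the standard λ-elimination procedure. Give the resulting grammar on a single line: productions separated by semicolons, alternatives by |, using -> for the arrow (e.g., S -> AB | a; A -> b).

Nullable set: {K}.
S -> cHK: K nullable, giving cH | cHK.
Drop K -> λ.
K -> iK: K nullable, giving i | iK.
Unchanged (no nullable symbols): S -> cc; H -> Hii; H -> i; K -> i.

S -> cH | cc | cHK; H -> i | Hii; K -> i | iK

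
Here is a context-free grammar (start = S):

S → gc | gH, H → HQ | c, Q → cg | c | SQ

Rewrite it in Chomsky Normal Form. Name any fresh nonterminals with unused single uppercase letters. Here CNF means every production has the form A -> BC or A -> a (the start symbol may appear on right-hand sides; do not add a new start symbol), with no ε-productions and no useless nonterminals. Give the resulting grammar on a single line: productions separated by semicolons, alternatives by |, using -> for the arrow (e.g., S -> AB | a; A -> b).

S -> BA | BH; A -> c; B -> g; H -> c | HQ; Q -> c | AB | SQ

No ε-productions.
No unit productions to eliminate.
TERM: introduce A -> c, B -> g and substitute in every rule of length ≥2.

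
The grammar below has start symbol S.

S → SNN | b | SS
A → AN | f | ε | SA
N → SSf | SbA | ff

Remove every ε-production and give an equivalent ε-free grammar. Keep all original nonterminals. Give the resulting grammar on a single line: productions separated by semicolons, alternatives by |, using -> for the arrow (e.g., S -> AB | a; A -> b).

Nullable set: {A}.
Drop A -> ε.
A -> AN: A nullable, giving AN | N.
A -> SA: A nullable, giving S | SA.
N -> SbA: A nullable, giving Sb | SbA.
Unchanged (no nullable symbols): S -> SNN; S -> SS; S -> b; A -> f; N -> SSf; N -> ff.

S -> b | SS | SNN; A -> N | S | f | AN | SA; N -> Sb | ff | SSf | SbA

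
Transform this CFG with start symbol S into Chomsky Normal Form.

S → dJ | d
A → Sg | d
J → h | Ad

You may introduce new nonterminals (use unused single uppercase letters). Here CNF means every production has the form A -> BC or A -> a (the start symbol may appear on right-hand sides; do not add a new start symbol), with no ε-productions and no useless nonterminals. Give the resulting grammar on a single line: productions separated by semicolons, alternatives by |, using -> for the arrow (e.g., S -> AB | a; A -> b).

No ε-productions.
No unit productions to eliminate.
TERM: introduce C -> d, B -> g and substitute in every rule of length ≥2.

S -> d | CJ; A -> d | SB; B -> g; C -> d; J -> h | AC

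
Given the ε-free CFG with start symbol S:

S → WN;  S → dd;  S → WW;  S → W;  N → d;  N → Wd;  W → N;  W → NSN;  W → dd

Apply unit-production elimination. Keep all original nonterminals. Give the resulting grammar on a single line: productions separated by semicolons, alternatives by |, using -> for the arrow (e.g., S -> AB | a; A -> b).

Unit productions: S->W, W->N.
Unit pairs (A ⇒* B via units): (S,N), (S,W), (W,N).
S: inherits non-unit rules of {N, S, W} → NSN | WN | WW | Wd | d | dd.
N: inherits non-unit rules of {N} → Wd | d.
W: inherits non-unit rules of {N, W} → NSN | Wd | d | dd.

S -> d | WN | WW | Wd | dd | NSN; N -> d | Wd; W -> d | Wd | dd | NSN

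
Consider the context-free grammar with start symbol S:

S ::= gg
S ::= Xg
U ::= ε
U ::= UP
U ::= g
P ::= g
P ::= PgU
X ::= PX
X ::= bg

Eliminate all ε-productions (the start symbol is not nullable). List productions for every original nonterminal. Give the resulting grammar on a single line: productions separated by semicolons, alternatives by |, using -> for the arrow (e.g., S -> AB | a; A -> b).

Nullable set: {U}.
P -> PgU: U nullable, giving Pg | PgU.
Drop U -> ε.
U -> UP: U nullable, giving P | UP.
Unchanged (no nullable symbols): S -> Xg; S -> gg; P -> g; U -> g; X -> PX; X -> bg.

S -> Xg | gg; P -> g | Pg | PgU; U -> P | g | UP; X -> PX | bg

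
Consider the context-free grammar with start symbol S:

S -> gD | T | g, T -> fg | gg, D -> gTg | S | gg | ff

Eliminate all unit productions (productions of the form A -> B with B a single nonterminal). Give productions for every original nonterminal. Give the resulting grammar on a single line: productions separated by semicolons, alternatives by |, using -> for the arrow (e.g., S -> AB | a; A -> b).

Unit productions: D->S, S->T.
Unit pairs (A ⇒* B via units): (D,S), (D,T), (S,T).
S: inherits non-unit rules of {S, T} → fg | g | gD | gg.
D: inherits non-unit rules of {D, S, T} → ff | fg | g | gD | gTg | gg.
T: inherits non-unit rules of {T} → fg | gg.

S -> g | fg | gD | gg; D -> g | ff | fg | gD | gg | gTg; T -> fg | gg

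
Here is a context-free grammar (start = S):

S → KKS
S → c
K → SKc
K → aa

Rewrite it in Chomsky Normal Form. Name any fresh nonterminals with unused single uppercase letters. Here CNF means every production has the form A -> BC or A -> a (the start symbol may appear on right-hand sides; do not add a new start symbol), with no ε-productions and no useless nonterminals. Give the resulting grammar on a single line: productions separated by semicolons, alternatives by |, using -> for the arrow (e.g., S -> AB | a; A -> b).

No ε-productions.
No unit productions to eliminate.
TERM: introduce B -> a, A -> c and substitute in every rule of length ≥2.
BIN: K -> SKA becomes K -> SC, C -> KA; S -> KKS becomes S -> KD, D -> KS.

S -> c | KD; A -> c; B -> a; C -> KA; D -> KS; K -> BB | SC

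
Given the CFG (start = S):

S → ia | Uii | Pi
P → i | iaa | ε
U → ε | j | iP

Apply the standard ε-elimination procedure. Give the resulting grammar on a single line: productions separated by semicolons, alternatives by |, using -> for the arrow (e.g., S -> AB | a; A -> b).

Nullable set: {P, U}.
S -> Pi: P nullable, giving Pi | i.
S -> Uii: U nullable, giving Uii | ii.
Drop P -> ε.
Drop U -> ε.
U -> iP: P nullable, giving i | iP.
Unchanged (no nullable symbols): S -> ia; P -> i; P -> iaa; U -> j.

S -> i | Pi | ia | ii | Uii; P -> i | iaa; U -> i | j | iP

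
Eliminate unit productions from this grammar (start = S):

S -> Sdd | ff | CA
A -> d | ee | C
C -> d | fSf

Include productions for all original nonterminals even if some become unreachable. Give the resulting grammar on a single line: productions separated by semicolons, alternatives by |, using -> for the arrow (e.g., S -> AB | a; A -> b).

Unit productions: A->C.
Unit pairs (A ⇒* B via units): (A,C).
S: inherits non-unit rules of {S} → CA | Sdd | ff.
A: inherits non-unit rules of {A, C} → d | ee | fSf.
C: inherits non-unit rules of {C} → d | fSf.

S -> CA | ff | Sdd; A -> d | ee | fSf; C -> d | fSf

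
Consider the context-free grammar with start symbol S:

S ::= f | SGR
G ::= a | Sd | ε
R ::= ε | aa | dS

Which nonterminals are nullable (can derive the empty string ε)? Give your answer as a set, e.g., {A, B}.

{G, R}

Directly nullable (have an ε-rule): {G, R}.
Not nullable: S — each has a terminal in every rule's right-hand side or depends on a non-nullable symbol.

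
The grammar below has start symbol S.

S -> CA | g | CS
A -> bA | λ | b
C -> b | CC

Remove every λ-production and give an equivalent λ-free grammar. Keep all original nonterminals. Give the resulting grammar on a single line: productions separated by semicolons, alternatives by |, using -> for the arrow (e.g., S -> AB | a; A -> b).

Nullable set: {A}.
S -> CA: A nullable, giving C | CA.
Drop A -> λ.
A -> bA: A nullable, giving b | bA.
Unchanged (no nullable symbols): S -> CS; S -> g; A -> b; C -> CC; C -> b.

S -> C | g | CA | CS; A -> b | bA; C -> b | CC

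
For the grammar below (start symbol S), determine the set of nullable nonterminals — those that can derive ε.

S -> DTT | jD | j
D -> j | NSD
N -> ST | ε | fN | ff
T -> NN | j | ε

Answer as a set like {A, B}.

Directly nullable (have an ε-rule): {N, T}.
Not nullable: D, S — each has a terminal in every rule's right-hand side or depends on a non-nullable symbol.

{N, T}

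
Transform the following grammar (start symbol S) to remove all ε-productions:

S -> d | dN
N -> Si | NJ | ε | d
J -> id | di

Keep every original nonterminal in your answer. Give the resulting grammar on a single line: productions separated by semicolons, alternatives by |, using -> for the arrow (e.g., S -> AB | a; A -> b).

Nullable set: {N}.
S -> dN: N nullable, giving d | dN.
Drop N -> ε.
N -> NJ: N nullable, giving J | NJ.
Unchanged (no nullable symbols): S -> d; J -> di; J -> id; N -> Si; N -> d.

S -> d | dN; J -> di | id; N -> J | d | NJ | Si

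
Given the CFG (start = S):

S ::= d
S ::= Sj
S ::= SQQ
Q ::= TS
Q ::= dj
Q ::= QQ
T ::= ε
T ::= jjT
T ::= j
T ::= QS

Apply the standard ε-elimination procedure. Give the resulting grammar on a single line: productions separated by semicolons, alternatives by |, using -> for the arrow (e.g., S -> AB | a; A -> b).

Nullable set: {T}.
Q -> TS: T nullable, giving S | TS.
Drop T -> ε.
T -> jjT: T nullable, giving jj | jjT.
Unchanged (no nullable symbols): S -> SQQ; S -> Sj; S -> d; Q -> QQ; Q -> dj; T -> QS; T -> j.

S -> d | Sj | SQQ; Q -> S | QQ | TS | dj; T -> j | QS | jj | jjT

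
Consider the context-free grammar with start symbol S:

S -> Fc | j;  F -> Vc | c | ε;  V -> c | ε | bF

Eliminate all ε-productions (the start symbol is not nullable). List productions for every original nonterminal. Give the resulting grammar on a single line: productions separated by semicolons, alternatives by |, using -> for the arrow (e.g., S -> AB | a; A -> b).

Nullable set: {F, V}.
S -> Fc: F nullable, giving Fc | c.
Drop F -> ε.
F -> Vc: V nullable, giving Vc | c.
Drop V -> ε.
V -> bF: F nullable, giving b | bF.
Unchanged (no nullable symbols): S -> j; F -> c; V -> c.

S -> c | j | Fc; F -> c | Vc; V -> b | c | bF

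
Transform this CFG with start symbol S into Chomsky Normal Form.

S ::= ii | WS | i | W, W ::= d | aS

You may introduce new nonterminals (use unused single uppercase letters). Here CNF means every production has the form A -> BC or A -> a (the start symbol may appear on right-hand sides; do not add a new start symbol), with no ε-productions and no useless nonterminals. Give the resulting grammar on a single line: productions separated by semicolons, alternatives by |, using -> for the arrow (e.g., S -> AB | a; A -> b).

No ε-productions.
After unit-elimination: S -> d | i | WS | aS | ii; W -> d | aS.
TERM: introduce A -> a, B -> i and substitute in every rule of length ≥2.

S -> d | i | AS | BB | WS; A -> a; B -> i; W -> d | AS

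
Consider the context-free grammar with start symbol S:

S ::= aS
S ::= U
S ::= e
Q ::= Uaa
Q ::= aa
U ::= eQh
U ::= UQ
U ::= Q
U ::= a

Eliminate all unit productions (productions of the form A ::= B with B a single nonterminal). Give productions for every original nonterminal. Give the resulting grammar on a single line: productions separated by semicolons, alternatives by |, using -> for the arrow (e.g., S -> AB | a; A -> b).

S -> a | e | UQ | aS | aa | Uaa | eQh; Q -> aa | Uaa; U -> a | UQ | aa | Uaa | eQh

Unit productions: S->U, U->Q.
Unit pairs (A ⇒* B via units): (S,Q), (S,U), (U,Q).
S: inherits non-unit rules of {Q, S, U} → UQ | Uaa | a | aS | aa | e | eQh.
Q: inherits non-unit rules of {Q} → Uaa | aa.
U: inherits non-unit rules of {Q, U} → UQ | Uaa | a | aa | eQh.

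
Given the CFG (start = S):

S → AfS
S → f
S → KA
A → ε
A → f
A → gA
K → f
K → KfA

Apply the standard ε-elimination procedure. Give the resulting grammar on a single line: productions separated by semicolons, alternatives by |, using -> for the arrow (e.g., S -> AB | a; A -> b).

S -> K | f | KA | fS | AfS; A -> f | g | gA; K -> f | Kf | KfA

Nullable set: {A}.
S -> AfS: A nullable, giving AfS | fS.
S -> KA: A nullable, giving K | KA.
Drop A -> ε.
A -> gA: A nullable, giving g | gA.
K -> KfA: A nullable, giving Kf | KfA.
Unchanged (no nullable symbols): S -> f; A -> f; K -> f.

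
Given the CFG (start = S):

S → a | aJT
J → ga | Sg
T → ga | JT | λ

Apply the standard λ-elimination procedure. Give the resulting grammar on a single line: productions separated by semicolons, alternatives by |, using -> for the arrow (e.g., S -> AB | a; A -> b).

S -> a | aJ | aJT; J -> Sg | ga; T -> J | JT | ga

Nullable set: {T}.
S -> aJT: T nullable, giving aJ | aJT.
Drop T -> λ.
T -> JT: T nullable, giving J | JT.
Unchanged (no nullable symbols): S -> a; J -> Sg; J -> ga; T -> ga.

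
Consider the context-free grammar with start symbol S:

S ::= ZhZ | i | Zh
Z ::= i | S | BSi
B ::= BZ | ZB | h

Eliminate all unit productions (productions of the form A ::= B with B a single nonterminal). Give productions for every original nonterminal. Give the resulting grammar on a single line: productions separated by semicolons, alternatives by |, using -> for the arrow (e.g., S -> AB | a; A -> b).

S -> i | Zh | ZhZ; B -> h | BZ | ZB; Z -> i | Zh | BSi | ZhZ

Unit productions: Z->S.
Unit pairs (A ⇒* B via units): (Z,S).
S: inherits non-unit rules of {S} → Zh | ZhZ | i.
B: inherits non-unit rules of {B} → BZ | ZB | h.
Z: inherits non-unit rules of {S, Z} → BSi | Zh | ZhZ | i.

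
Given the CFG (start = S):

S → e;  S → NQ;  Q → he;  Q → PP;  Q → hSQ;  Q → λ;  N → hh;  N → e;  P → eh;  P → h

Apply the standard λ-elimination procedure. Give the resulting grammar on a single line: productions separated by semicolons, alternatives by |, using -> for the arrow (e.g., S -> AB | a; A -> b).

S -> N | e | NQ; N -> e | hh; P -> h | eh; Q -> PP | hS | he | hSQ

Nullable set: {Q}.
S -> NQ: Q nullable, giving N | NQ.
Drop Q -> λ.
Q -> hSQ: Q nullable, giving hS | hSQ.
Unchanged (no nullable symbols): S -> e; N -> e; N -> hh; P -> eh; P -> h; Q -> PP; Q -> he.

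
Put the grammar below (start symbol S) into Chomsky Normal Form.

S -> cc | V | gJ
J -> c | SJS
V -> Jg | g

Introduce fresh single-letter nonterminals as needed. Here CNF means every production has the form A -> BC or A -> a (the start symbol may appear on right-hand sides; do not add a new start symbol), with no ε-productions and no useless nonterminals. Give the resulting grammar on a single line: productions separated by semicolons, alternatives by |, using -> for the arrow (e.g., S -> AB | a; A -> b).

No ε-productions.
After unit-elimination: S -> g | Jg | cc | gJ; J -> c | SJS; V -> g | Jg.
TERM: introduce B -> c, A -> g and substitute in every rule of length ≥2.
BIN: J -> SJS becomes J -> SC, C -> JS.
Drop unreachable/unproductive: V.

S -> g | AJ | BB | JA; A -> g; B -> c; C -> JS; J -> c | SC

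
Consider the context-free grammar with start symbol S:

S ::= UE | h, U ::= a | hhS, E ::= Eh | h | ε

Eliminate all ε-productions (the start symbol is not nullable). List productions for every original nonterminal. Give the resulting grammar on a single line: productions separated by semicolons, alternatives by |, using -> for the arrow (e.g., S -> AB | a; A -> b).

S -> U | h | UE; E -> h | Eh; U -> a | hhS

Nullable set: {E}.
S -> UE: E nullable, giving U | UE.
Drop E -> ε.
E -> Eh: E nullable, giving Eh | h.
Unchanged (no nullable symbols): S -> h; E -> h; U -> a; U -> hhS.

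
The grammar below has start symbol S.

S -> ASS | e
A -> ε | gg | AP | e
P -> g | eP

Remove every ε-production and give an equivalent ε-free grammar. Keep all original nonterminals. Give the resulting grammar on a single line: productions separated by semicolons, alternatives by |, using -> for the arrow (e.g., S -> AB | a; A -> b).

Nullable set: {A}.
S -> ASS: A nullable, giving ASS | SS.
Drop A -> ε.
A -> AP: A nullable, giving AP | P.
Unchanged (no nullable symbols): S -> e; A -> e; A -> gg; P -> eP; P -> g.

S -> e | SS | ASS; A -> P | e | AP | gg; P -> g | eP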